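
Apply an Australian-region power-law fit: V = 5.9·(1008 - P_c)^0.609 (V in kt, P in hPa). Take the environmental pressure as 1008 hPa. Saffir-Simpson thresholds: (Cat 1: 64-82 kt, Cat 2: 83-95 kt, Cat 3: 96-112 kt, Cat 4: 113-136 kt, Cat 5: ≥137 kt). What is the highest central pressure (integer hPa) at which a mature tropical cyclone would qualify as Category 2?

Category 2 begins at V = 83 kt.
Required ΔP = (83/5.9)^(1/0.609) = 14.068^1.642 ≈ 76.81 hPa.
P_c ≤ 1008 − 76.81 = 931.19, so the highest integer P_c is 931 hPa.

931 hPa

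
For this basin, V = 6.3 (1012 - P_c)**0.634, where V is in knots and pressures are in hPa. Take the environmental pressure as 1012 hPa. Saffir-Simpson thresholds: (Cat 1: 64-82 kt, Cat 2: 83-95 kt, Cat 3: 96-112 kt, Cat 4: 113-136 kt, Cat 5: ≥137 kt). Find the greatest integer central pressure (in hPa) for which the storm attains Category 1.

Category 1 begins at V = 64 kt.
Required ΔP = (64/6.3)^(1/0.634) = 10.159^1.577 ≈ 38.73 hPa.
P_c ≤ 1012 − 38.73 = 973.27, so the highest integer P_c is 973 hPa.

973 hPa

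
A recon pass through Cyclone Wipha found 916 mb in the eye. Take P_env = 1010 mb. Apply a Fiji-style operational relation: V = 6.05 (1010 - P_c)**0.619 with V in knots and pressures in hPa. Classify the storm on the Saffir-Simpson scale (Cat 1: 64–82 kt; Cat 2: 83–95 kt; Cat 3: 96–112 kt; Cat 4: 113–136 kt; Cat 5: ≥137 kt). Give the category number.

3

ΔP = 1010 − 916 = 94 mb.
V ≈ 6.05 × 94^0.619 = 6.05 × 16.65 ≈ 101 kt.
101 kt falls in the Category 3 band.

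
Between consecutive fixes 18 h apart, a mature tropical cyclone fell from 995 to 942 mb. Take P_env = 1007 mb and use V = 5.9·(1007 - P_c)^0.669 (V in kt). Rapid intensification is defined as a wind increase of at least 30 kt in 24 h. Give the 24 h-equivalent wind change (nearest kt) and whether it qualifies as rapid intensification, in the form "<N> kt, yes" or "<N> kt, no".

87 kt, yes

V₁: ΔP = 12, V ≈ 5.9 × 12^0.669 ≈ 31.10 kt.
V₂: ΔP = 65, V ≈ 5.9 × 65^0.669 ≈ 96.31 kt.
ΔV over 18 h = 65.21 kt → 24 h equivalent = 65.21 × 24/18 ≈ 86.95 kt.
87 kt ≥ 30 kt ⇒ rapid intensification.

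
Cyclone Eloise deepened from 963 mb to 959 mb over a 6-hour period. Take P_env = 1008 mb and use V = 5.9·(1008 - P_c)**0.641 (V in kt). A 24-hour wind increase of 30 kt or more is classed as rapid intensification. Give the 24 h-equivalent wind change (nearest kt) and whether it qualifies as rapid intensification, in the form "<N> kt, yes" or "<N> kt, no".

V₁: ΔP = 45, V ≈ 5.9 × 45^0.641 ≈ 67.70 kt.
V₂: ΔP = 49, V ≈ 5.9 × 49^0.641 ≈ 71.49 kt.
ΔV over 6 h = 3.79 kt → 24 h equivalent = 3.79 × 24/6 ≈ 15.16 kt.
15 kt < 30 kt ⇒ not rapid intensification.

15 kt, no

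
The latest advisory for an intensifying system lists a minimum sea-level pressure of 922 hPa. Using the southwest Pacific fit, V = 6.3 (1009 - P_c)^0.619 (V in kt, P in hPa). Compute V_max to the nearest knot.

ΔP = 1009 − 922 = 87 hPa.
87^0.619 ≈ 15.869.
V ≈ 6.3 × 15.869 ≈ 100.0 kt.

100 kt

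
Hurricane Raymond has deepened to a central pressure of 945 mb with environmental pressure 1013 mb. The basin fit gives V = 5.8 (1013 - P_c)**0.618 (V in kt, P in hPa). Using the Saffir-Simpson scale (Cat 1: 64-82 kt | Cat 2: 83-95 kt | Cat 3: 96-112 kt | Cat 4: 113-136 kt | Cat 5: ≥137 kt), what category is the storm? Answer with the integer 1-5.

1

ΔP = 1013 − 945 = 68 mb.
V ≈ 5.8 × 68^0.618 = 5.8 × 13.57 ≈ 79 kt.
79 kt falls in the Category 1 band.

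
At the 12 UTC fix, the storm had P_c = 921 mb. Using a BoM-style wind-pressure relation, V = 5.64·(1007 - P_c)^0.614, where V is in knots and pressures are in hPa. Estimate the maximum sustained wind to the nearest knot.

ΔP = 1007 − 921 = 86 mb.
86^0.614 ≈ 15.409.
V ≈ 5.64 × 15.409 ≈ 86.9 kt.

87 kt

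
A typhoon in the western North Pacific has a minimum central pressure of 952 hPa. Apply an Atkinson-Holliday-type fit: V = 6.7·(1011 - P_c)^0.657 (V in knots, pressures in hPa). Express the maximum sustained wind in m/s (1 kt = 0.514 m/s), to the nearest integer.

50 m/s

ΔP = 1011 − 952 = 59 hPa.
V ≈ 6.7 × 59^0.657 = 6.7 × 14.570 ≈ 97.617 kt.
97.617 × 0.514 ≈ 50.18 m/s → 50 m/s.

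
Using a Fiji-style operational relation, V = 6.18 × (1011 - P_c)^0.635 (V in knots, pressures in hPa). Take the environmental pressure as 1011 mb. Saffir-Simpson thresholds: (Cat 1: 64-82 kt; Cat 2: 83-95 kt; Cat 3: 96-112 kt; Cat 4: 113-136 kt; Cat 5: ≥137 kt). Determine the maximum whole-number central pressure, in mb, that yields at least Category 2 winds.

Category 2 begins at V = 83 kt.
Required ΔP = (83/6.18)^(1/0.635) = 13.430^1.575 ≈ 59.77 mb.
P_c ≤ 1011 − 59.77 = 951.23, so the highest integer P_c is 951 mb.

951 mb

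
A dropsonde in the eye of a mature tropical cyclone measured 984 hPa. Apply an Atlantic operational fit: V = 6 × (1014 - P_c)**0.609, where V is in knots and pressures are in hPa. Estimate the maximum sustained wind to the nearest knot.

48 kt

ΔP = 1014 − 984 = 30 hPa.
30^0.609 ≈ 7.935.
V ≈ 6 × 7.935 ≈ 47.6 kt.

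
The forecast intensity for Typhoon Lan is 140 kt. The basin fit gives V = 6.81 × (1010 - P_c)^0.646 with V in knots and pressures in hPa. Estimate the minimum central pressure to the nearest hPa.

902 hPa

ΔP = (V / 6.81)^(1/0.646) = (140/6.81)^1.548.
140/6.81 = 20.558; 20.558^1.548 ≈ 107.77 hPa.
P_c = 1010 − 107.77 = 902.23 ≈ 902 hPa.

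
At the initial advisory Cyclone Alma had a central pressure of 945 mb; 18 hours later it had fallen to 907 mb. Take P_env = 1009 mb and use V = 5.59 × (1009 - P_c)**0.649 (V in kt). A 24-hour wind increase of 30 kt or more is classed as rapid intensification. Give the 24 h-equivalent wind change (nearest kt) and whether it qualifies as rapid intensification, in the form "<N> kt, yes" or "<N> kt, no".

39 kt, yes

V₁: ΔP = 64, V ≈ 5.59 × 64^0.649 ≈ 83.10 kt.
V₂: ΔP = 102, V ≈ 5.59 × 102^0.649 ≈ 112.46 kt.
ΔV over 18 h = 29.36 kt → 24 h equivalent = 29.36 × 24/18 ≈ 39.15 kt.
39 kt ≥ 30 kt ⇒ rapid intensification.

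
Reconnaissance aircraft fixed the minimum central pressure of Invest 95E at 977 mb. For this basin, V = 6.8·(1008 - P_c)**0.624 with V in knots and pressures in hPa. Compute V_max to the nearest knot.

ΔP = 1008 − 977 = 31 mb.
31^0.624 ≈ 8.523.
V ≈ 6.8 × 8.523 ≈ 58.0 kt.

58 kt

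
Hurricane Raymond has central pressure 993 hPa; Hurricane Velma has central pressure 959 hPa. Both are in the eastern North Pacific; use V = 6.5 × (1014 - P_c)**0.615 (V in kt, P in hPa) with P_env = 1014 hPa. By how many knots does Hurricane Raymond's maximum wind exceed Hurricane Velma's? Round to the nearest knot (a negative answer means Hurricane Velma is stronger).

Hurricane Raymond: ΔP = 21; V ≈ 6.5 × 21^0.615 ≈ 42.27 kt.
Hurricane Velma: ΔP = 55; V ≈ 6.5 × 55^0.615 ≈ 76.43 kt.
Difference ≈ 42.27 − 76.43 = -34.16 → -34 kt.

-34 kt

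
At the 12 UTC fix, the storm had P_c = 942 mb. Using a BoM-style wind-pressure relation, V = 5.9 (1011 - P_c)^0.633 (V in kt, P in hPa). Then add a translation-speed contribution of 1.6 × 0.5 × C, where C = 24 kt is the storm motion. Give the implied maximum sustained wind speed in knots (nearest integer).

105 kt

ΔP = 1011 − 942 = 69 mb.
69^0.633 ≈ 14.588.
V ≈ 5.9 × 14.588 ≈ 86.1 kt.
Translation term: 1.6 × 0.5 × 24 = 19.2 kt.
Corrected V ≈ 105.3 kt → 105 kt.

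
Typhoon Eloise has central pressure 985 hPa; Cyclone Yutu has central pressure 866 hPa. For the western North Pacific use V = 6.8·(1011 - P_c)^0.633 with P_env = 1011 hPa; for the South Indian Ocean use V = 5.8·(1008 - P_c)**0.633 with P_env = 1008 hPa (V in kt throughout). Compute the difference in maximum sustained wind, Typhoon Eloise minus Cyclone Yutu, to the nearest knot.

Typhoon Eloise: ΔP = 26; V ≈ 6.8 × 26^0.633 ≈ 53.48 kt.
Cyclone Yutu: ΔP = 142; V ≈ 5.8 × 142^0.633 ≈ 133.61 kt.
Difference ≈ 53.48 − 133.61 = -80.13 → -80 kt.

-80 kt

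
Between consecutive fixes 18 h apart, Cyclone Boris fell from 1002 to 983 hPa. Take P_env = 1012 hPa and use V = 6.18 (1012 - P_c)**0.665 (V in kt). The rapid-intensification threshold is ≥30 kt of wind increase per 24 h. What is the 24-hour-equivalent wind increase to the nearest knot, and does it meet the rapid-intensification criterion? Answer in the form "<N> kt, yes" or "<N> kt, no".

39 kt, yes

V₁: ΔP = 10, V ≈ 6.18 × 10^0.665 ≈ 28.58 kt.
V₂: ΔP = 29, V ≈ 6.18 × 29^0.665 ≈ 58.01 kt.
ΔV over 18 h = 29.43 kt → 24 h equivalent = 29.43 × 24/18 ≈ 39.24 kt.
39 kt ≥ 30 kt ⇒ rapid intensification.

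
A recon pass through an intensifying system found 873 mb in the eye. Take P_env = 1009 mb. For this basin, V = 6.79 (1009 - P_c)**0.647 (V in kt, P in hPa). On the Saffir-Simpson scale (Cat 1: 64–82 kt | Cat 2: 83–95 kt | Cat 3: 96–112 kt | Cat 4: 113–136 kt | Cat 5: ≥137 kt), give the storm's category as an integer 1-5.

ΔP = 1009 − 873 = 136 mb.
V ≈ 6.79 × 136^0.647 = 6.79 × 24.01 ≈ 163 kt.
163 kt falls in the Category 5 band.

5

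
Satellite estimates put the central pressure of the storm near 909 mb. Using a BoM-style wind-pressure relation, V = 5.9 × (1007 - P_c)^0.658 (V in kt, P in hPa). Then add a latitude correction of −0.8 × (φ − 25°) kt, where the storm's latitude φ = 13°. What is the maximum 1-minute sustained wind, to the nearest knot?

ΔP = 1007 − 909 = 98 mb.
98^0.658 ≈ 20.428.
V ≈ 5.9 × 20.428 ≈ 120.5 kt.
Latitude correction: −0.8 × (13 − 25) = 9.6 kt.
Corrected V ≈ 130.1 kt → 130 kt.

130 kt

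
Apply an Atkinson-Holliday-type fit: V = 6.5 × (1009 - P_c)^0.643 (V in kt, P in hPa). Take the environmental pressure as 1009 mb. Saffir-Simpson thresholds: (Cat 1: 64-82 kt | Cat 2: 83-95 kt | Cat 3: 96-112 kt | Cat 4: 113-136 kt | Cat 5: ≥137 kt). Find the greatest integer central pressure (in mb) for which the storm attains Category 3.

Category 3 begins at V = 96 kt.
Required ΔP = (96/6.5)^(1/0.643) = 14.769^1.555 ≈ 65.86 mb.
P_c ≤ 1009 − 65.86 = 943.14, so the highest integer P_c is 943 mb.

943 mb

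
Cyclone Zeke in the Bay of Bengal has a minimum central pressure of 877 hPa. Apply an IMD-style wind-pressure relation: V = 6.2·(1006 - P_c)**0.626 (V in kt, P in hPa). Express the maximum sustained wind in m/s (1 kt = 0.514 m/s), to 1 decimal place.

ΔP = 1006 − 877 = 129 hPa.
V ≈ 6.2 × 129^0.626 = 6.2 × 20.952 ≈ 129.903 kt.
129.903 × 0.514 ≈ 66.77 m/s → 66.8 m/s.

66.8 m/s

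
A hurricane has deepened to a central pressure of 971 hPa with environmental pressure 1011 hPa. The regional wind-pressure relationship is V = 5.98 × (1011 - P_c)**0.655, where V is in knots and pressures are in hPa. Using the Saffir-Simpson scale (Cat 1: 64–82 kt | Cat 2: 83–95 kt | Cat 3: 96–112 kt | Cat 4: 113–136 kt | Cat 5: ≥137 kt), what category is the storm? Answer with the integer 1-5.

ΔP = 1011 − 971 = 40 hPa.
V ≈ 5.98 × 40^0.655 = 5.98 × 11.20 ≈ 67 kt.
67 kt falls in the Category 1 band.

1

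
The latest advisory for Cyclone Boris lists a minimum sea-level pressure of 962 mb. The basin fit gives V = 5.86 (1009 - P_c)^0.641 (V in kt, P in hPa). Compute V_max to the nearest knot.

ΔP = 1009 − 962 = 47 mb.
47^0.641 ≈ 11.798.
V ≈ 5.86 × 11.798 ≈ 69.1 kt.

69 kt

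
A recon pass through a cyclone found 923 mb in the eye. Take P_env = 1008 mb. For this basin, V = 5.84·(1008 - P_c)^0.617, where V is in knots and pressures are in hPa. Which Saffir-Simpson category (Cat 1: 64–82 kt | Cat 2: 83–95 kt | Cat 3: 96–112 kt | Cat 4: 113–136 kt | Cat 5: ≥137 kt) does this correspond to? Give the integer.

ΔP = 1008 − 923 = 85 mb.
V ≈ 5.84 × 85^0.617 = 5.84 × 15.50 ≈ 91 kt.
91 kt falls in the Category 2 band.

2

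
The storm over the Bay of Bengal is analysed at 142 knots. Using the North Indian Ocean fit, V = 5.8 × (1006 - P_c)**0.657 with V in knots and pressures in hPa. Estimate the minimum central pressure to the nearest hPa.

876 hPa

ΔP = (V / 5.8)^(1/0.657) = (142/5.8)^1.522.
142/5.8 = 24.483; 24.483^1.522 ≈ 130.00 hPa.
P_c = 1006 − 130.00 = 876.00 ≈ 876 hPa.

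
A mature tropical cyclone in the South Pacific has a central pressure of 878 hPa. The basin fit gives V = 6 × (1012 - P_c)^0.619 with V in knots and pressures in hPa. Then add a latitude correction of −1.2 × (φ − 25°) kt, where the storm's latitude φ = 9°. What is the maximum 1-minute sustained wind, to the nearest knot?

144 kt

ΔP = 1012 − 878 = 134 hPa.
134^0.619 ≈ 20.734.
V ≈ 6 × 20.734 ≈ 124.4 kt.
Latitude correction: −1.2 × (9 − 25) = 19.2 kt.
Corrected V ≈ 143.6 kt → 144 kt.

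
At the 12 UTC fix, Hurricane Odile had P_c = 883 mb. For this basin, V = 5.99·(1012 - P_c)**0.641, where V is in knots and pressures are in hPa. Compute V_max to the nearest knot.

135 kt

ΔP = 1012 − 883 = 129 mb.
129^0.641 ≈ 22.537.
V ≈ 5.99 × 22.537 ≈ 135.0 kt.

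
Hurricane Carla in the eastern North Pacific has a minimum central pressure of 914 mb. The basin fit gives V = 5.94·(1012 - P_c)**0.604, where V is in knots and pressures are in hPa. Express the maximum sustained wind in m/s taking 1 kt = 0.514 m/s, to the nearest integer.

ΔP = 1012 − 914 = 98 mb.
V ≈ 5.94 × 98^0.604 = 5.94 × 15.948 ≈ 94.730 kt.
94.730 × 0.514 ≈ 48.69 m/s → 49 m/s.

49 m/s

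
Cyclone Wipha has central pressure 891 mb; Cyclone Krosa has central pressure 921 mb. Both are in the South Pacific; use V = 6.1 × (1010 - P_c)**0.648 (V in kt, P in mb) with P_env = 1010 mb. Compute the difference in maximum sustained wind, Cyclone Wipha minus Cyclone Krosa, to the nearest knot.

23 kt

Cyclone Wipha: ΔP = 119; V ≈ 6.1 × 119^0.648 ≈ 134.98 kt.
Cyclone Krosa: ΔP = 89; V ≈ 6.1 × 89^0.648 ≈ 111.82 kt.
Difference ≈ 134.98 − 111.82 = 23.16 → 23 kt.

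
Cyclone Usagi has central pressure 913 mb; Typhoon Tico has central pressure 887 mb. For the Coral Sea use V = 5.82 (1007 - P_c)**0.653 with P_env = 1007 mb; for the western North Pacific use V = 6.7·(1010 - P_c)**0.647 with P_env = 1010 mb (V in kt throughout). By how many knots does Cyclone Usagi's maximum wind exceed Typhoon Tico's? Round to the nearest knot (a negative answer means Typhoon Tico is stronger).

Cyclone Usagi: ΔP = 94; V ≈ 5.82 × 94^0.653 ≈ 113.08 kt.
Typhoon Tico: ΔP = 123; V ≈ 6.7 × 123^0.647 ≈ 150.75 kt.
Difference ≈ 113.08 − 150.75 = -37.67 → -38 kt.

-38 kt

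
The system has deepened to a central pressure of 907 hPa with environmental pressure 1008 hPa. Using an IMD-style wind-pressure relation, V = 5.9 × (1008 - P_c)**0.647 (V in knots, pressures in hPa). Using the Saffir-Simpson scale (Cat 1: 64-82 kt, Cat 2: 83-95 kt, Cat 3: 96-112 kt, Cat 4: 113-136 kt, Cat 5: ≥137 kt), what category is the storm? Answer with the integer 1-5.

4

ΔP = 1008 − 907 = 101 hPa.
V ≈ 5.9 × 101^0.647 = 5.9 × 19.81 ≈ 117 kt.
117 kt falls in the Category 4 band.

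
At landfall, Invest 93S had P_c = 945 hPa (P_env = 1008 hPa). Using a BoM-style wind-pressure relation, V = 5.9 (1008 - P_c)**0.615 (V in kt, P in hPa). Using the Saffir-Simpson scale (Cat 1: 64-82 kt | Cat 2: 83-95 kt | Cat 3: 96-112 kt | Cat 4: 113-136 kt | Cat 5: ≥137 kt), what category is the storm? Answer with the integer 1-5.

ΔP = 1008 − 945 = 63 hPa.
V ≈ 5.9 × 63^0.615 = 5.9 × 12.78 ≈ 75 kt.
75 kt falls in the Category 1 band.

1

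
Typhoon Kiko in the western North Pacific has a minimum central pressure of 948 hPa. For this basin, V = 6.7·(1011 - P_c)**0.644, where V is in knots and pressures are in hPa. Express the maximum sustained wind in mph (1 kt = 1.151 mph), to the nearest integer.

ΔP = 1011 − 948 = 63 hPa.
V ≈ 6.7 × 63^0.644 = 6.7 × 14.414 ≈ 96.572 kt.
96.572 × 1.151 ≈ 111.15 mph → 111 mph.

111 mph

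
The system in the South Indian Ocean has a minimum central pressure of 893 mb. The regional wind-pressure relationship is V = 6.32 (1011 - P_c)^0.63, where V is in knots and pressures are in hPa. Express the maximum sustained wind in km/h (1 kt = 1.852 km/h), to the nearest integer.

236 km/h

ΔP = 1011 − 893 = 118 mb.
V ≈ 6.32 × 118^0.63 = 6.32 × 20.197 ≈ 127.645 kt.
127.645 × 1.852 ≈ 236.40 km/h → 236 km/h.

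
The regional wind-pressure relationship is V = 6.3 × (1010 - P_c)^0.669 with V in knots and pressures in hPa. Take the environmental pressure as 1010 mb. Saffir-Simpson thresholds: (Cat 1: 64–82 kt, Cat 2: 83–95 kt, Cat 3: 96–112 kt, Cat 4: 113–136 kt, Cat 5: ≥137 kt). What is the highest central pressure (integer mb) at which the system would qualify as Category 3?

951 mb

Category 3 begins at V = 96 kt.
Required ΔP = (96/6.3)^(1/0.669) = 15.238^1.495 ≈ 58.64 mb.
P_c ≤ 1010 − 58.64 = 951.36, so the highest integer P_c is 951 mb.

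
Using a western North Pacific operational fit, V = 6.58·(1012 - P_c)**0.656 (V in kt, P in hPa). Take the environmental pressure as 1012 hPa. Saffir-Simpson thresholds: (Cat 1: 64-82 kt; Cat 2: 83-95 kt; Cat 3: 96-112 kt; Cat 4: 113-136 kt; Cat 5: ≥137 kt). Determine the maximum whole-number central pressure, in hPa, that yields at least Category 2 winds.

Category 2 begins at V = 83 kt.
Required ΔP = (83/6.58)^(1/0.656) = 12.614^1.524 ≈ 47.66 hPa.
P_c ≤ 1012 − 47.66 = 964.34, so the highest integer P_c is 964 hPa.

964 hPa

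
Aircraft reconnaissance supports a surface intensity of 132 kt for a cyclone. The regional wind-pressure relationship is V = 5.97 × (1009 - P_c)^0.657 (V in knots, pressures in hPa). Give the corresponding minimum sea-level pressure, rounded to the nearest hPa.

ΔP = (V / 5.97)^(1/0.657) = (132/5.97)^1.522.
132/5.97 = 22.111; 22.111^1.522 ≈ 111.32 hPa.
P_c = 1009 − 111.32 = 897.68 ≈ 898 hPa.

898 hPa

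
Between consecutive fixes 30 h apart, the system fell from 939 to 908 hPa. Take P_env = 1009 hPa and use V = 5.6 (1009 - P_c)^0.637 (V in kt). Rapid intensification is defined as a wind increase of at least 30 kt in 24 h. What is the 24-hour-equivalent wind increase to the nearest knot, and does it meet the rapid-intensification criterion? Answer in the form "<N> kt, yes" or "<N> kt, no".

V₁: ΔP = 70, V ≈ 5.6 × 70^0.637 ≈ 83.85 kt.
V₂: ΔP = 101, V ≈ 5.6 × 101^0.637 ≈ 105.91 kt.
ΔV over 30 h = 22.06 kt → 24 h equivalent = 22.06 × 24/30 ≈ 17.65 kt.
18 kt < 30 kt ⇒ not rapid intensification.

18 kt, no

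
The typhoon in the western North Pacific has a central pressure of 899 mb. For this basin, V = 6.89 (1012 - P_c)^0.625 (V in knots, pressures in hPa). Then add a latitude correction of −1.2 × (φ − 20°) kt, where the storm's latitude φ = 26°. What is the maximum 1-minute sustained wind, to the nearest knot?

ΔP = 1012 − 899 = 113 mb.
113^0.625 ≈ 19.194.
V ≈ 6.89 × 19.194 ≈ 132.2 kt.
Latitude correction: −1.2 × (26 − 20) = -7.2 kt.
Corrected V ≈ 125 kt → 125 kt.

125 kt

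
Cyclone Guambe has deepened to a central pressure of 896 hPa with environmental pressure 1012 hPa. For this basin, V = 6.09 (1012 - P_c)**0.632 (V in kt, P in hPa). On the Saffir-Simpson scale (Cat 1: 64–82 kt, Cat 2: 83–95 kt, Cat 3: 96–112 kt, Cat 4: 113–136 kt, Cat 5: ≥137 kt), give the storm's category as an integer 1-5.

4

ΔP = 1012 − 896 = 116 hPa.
V ≈ 6.09 × 116^0.632 = 6.09 × 20.17 ≈ 123 kt.
123 kt falls in the Category 4 band.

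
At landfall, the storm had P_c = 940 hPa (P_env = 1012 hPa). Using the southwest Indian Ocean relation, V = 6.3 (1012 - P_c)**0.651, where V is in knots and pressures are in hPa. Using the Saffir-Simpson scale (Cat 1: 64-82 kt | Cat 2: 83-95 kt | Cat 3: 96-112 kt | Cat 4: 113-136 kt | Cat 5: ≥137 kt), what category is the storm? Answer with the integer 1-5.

ΔP = 1012 − 940 = 72 hPa.
V ≈ 6.3 × 72^0.651 = 6.3 × 16.19 ≈ 102 kt.
102 kt falls in the Category 3 band.

3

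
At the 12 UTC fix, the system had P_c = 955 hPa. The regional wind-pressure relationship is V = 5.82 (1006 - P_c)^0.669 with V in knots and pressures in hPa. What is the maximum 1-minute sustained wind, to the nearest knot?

ΔP = 1006 − 955 = 51 hPa.
51^0.669 ≈ 13.879.
V ≈ 5.82 × 13.879 ≈ 80.8 kt.

81 kt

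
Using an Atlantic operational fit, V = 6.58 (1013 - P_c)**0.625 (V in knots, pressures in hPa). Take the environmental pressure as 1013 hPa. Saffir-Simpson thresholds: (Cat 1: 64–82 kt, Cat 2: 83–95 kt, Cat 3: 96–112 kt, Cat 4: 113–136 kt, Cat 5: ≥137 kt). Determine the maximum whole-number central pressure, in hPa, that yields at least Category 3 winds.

Category 3 begins at V = 96 kt.
Required ΔP = (96/6.58)^(1/0.625) = 14.590^1.600 ≈ 72.86 hPa.
P_c ≤ 1013 − 72.86 = 940.14, so the highest integer P_c is 940 hPa.

940 hPa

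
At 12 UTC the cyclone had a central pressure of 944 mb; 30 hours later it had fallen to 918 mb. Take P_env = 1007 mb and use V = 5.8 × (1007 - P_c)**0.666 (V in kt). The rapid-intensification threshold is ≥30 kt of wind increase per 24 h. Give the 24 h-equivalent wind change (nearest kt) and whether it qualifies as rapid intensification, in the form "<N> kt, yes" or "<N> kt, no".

V₁: ΔP = 63, V ≈ 5.8 × 63^0.666 ≈ 91.58 kt.
V₂: ΔP = 89, V ≈ 5.8 × 89^0.666 ≈ 115.27 kt.
ΔV over 30 h = 23.69 kt → 24 h equivalent = 23.69 × 24/30 ≈ 18.95 kt.
19 kt < 30 kt ⇒ not rapid intensification.

19 kt, no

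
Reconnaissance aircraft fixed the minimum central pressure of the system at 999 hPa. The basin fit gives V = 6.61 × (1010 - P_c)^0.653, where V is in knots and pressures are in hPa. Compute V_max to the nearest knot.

ΔP = 1010 − 999 = 11 hPa.
11^0.653 ≈ 4.787.
V ≈ 6.61 × 4.787 ≈ 31.6 kt.

32 kt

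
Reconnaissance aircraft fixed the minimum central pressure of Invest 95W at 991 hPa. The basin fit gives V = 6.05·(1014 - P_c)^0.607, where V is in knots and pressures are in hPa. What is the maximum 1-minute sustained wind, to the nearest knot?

ΔP = 1014 − 991 = 23 hPa.
23^0.607 ≈ 6.708.
V ≈ 6.05 × 6.708 ≈ 40.6 kt.

41 kt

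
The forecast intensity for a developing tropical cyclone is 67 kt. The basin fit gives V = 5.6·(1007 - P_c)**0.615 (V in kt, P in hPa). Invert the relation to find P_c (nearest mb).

ΔP = (V / 5.6)^(1/0.615) = (67/5.6)^1.626.
67/5.6 = 11.964; 11.964^1.626 ≈ 56.58 mb.
P_c = 1007 − 56.58 = 950.42 ≈ 950 mb.

950 mb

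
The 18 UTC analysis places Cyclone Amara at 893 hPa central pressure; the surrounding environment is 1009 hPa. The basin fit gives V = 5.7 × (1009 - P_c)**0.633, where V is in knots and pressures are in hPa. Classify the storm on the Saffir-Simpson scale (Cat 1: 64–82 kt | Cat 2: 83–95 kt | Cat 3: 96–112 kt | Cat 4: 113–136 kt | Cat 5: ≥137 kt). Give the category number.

ΔP = 1009 − 893 = 116 hPa.
V ≈ 5.7 × 116^0.633 = 5.7 × 20.27 ≈ 116 kt.
116 kt falls in the Category 4 band.

4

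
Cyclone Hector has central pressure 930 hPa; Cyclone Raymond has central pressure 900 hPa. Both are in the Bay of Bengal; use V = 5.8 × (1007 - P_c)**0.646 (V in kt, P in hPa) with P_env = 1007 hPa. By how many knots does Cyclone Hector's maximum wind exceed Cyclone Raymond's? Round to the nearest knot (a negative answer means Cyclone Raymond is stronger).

-23 kt

Cyclone Hector: ΔP = 77; V ≈ 5.8 × 77^0.646 ≈ 95.96 kt.
Cyclone Raymond: ΔP = 107; V ≈ 5.8 × 107^0.646 ≈ 118.69 kt.
Difference ≈ 95.96 − 118.69 = -22.73 → -23 kt.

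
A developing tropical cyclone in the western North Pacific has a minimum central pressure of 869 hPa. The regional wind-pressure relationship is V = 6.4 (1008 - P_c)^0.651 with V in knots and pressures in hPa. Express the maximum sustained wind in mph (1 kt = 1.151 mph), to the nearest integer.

ΔP = 1008 − 869 = 139 hPa.
V ≈ 6.4 × 139^0.651 = 6.4 × 24.837 ≈ 158.958 kt.
158.958 × 1.151 ≈ 182.96 mph → 183 mph.

183 mph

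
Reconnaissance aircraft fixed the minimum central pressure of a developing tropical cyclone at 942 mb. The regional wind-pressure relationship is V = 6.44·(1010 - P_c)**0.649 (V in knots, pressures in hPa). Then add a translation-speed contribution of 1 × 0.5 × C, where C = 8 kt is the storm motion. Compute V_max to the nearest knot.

ΔP = 1010 − 942 = 68 mb.
68^0.649 ≈ 15.463.
V ≈ 6.44 × 15.463 ≈ 99.6 kt.
Translation term: 1 × 0.5 × 8 = 4 kt.
Corrected V ≈ 103.6 kt → 104 kt.

104 kt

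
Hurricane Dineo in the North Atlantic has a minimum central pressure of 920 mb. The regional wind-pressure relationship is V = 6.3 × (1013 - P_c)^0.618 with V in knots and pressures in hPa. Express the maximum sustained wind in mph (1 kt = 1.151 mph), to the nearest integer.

119 mph

ΔP = 1013 − 920 = 93 mb.
V ≈ 6.3 × 93^0.618 = 6.3 × 16.464 ≈ 103.720 kt.
103.720 × 1.151 ≈ 119.38 mph → 119 mph.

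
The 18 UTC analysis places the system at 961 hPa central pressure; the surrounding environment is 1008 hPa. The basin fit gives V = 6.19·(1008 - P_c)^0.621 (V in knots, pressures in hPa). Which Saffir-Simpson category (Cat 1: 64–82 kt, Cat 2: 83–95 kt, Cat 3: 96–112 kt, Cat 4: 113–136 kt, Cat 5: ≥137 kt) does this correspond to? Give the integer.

ΔP = 1008 − 961 = 47 hPa.
V ≈ 6.19 × 47^0.621 = 6.19 × 10.92 ≈ 68 kt.
68 kt falls in the Category 1 band.

1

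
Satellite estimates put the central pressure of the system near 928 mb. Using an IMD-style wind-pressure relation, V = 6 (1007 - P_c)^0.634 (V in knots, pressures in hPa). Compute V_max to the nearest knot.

ΔP = 1007 − 928 = 79 mb.
79^0.634 ≈ 15.962.
V ≈ 6 × 15.962 ≈ 95.8 kt.

96 kt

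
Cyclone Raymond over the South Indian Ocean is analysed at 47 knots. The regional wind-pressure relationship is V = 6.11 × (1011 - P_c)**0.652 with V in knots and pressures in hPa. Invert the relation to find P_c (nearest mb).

ΔP = (V / 6.11)^(1/0.652) = (47/6.11)^1.534.
47/6.11 = 7.692; 7.692^1.534 ≈ 22.86 mb.
P_c = 1011 − 22.86 = 988.14 ≈ 988 mb.

988 mb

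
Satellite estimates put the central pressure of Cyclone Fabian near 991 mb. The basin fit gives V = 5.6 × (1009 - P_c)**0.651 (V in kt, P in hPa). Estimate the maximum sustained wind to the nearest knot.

ΔP = 1009 − 991 = 18 mb.
18^0.651 ≈ 6.564.
V ≈ 5.6 × 6.564 ≈ 36.8 kt.

37 kt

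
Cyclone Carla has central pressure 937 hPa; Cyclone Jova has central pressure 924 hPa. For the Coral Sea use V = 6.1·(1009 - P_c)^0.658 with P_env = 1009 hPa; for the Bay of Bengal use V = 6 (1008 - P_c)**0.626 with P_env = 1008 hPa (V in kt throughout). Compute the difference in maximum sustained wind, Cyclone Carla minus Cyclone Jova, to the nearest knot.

Cyclone Carla: ΔP = 72; V ≈ 6.1 × 72^0.658 ≈ 101.73 kt.
Cyclone Jova: ΔP = 84; V ≈ 6 × 84^0.626 ≈ 96.11 kt.
Difference ≈ 101.73 − 96.11 = 5.62 → 6 kt.

6 kt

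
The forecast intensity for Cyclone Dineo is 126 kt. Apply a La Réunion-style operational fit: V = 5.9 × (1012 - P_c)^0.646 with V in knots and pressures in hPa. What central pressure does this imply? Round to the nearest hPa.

ΔP = (V / 5.9)^(1/0.646) = (126/5.9)^1.548.
126/5.9 = 21.356; 21.356^1.548 ≈ 114.31 hPa.
P_c = 1012 − 114.31 = 897.69 ≈ 898 hPa.

898 hPa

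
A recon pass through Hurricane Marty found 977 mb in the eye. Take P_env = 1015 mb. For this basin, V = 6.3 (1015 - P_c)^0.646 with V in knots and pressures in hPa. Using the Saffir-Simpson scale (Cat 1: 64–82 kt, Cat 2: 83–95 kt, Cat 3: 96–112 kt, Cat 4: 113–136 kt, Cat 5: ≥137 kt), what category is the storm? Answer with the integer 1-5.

1

ΔP = 1015 − 977 = 38 mb.
V ≈ 6.3 × 38^0.646 = 6.3 × 10.48 ≈ 66 kt.
66 kt falls in the Category 1 band.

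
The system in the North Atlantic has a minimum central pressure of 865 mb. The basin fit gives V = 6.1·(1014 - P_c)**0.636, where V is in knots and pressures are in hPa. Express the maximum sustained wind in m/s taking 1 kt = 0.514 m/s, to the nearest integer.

ΔP = 1014 − 865 = 149 mb.
V ≈ 6.1 × 149^0.636 = 6.1 × 24.107 ≈ 147.054 kt.
147.054 × 0.514 ≈ 75.59 m/s → 76 m/s.

76 m/s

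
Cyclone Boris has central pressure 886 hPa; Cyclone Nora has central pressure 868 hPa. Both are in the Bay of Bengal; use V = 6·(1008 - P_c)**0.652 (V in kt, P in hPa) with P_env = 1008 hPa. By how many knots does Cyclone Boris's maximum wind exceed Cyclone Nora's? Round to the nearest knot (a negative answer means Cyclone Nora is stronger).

Cyclone Boris: ΔP = 122; V ≈ 6 × 122^0.652 ≈ 137.55 kt.
Cyclone Nora: ΔP = 140; V ≈ 6 × 140^0.652 ≈ 150.46 kt.
Difference ≈ 137.55 − 150.46 = -12.91 → -13 kt.

-13 kt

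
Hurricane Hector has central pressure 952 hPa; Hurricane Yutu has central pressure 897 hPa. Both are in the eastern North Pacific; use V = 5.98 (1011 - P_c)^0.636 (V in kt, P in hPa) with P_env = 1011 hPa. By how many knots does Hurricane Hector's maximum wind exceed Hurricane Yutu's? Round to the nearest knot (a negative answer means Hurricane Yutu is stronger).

Hurricane Hector: ΔP = 59; V ≈ 5.98 × 59^0.636 ≈ 79.98 kt.
Hurricane Yutu: ΔP = 114; V ≈ 5.98 × 114^0.636 ≈ 121.59 kt.
Difference ≈ 79.98 − 121.59 = -41.61 → -42 kt.

-42 kt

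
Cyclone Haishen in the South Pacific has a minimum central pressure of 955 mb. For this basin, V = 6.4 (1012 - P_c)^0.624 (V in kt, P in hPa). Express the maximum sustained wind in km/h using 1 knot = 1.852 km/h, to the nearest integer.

148 km/h

ΔP = 1012 − 955 = 57 mb.
V ≈ 6.4 × 57^0.624 = 6.4 × 12.464 ≈ 79.771 kt.
79.771 × 1.852 ≈ 147.74 km/h → 148 km/h.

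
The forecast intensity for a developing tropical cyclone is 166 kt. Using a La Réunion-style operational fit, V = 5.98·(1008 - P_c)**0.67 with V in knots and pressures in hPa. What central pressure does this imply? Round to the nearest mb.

865 mb

ΔP = (V / 5.98)^(1/0.67) = (166/5.98)^1.493.
166/5.98 = 27.759; 27.759^1.493 ≈ 142.67 mb.
P_c = 1008 − 142.67 = 865.33 ≈ 865 mb.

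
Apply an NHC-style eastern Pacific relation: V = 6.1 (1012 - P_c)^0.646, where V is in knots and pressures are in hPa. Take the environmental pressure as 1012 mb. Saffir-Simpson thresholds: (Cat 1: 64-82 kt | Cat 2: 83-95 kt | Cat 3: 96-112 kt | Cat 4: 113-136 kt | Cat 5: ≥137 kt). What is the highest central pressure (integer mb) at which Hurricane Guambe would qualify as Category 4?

920 mb

Category 4 begins at V = 113 kt.
Required ΔP = (113/6.1)^(1/0.646) = 18.525^1.548 ≈ 91.72 mb.
P_c ≤ 1012 − 91.72 = 920.28, so the highest integer P_c is 920 mb.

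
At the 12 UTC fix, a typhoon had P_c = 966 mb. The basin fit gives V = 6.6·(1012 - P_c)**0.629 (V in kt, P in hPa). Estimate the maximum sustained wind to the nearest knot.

ΔP = 1012 − 966 = 46 mb.
46^0.629 ≈ 11.114.
V ≈ 6.6 × 11.114 ≈ 73.4 kt.

73 kt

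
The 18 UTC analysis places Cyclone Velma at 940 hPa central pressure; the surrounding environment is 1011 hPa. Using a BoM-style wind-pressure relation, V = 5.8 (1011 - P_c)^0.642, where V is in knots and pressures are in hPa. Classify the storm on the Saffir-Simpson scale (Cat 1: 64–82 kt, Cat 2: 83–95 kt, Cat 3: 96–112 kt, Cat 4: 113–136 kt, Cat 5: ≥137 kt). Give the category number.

ΔP = 1011 − 940 = 71 hPa.
V ≈ 5.8 × 71^0.642 = 5.8 × 15.44 ≈ 90 kt.
90 kt falls in the Category 2 band.

2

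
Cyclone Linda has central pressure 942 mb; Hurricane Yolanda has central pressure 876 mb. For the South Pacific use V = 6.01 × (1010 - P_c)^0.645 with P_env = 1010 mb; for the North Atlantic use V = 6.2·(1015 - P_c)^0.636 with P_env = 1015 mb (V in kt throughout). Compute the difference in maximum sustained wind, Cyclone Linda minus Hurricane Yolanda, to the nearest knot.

-52 kt

Cyclone Linda: ΔP = 68; V ≈ 6.01 × 68^0.645 ≈ 91.38 kt.
Hurricane Yolanda: ΔP = 139; V ≈ 6.2 × 139^0.636 ≈ 143.00 kt.
Difference ≈ 91.38 − 143.00 = -51.62 → -52 kt.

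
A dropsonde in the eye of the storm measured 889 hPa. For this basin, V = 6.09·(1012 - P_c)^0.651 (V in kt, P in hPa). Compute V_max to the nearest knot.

140 kt

ΔP = 1012 − 889 = 123 hPa.
123^0.651 ≈ 22.937.
V ≈ 6.09 × 22.937 ≈ 139.7 kt.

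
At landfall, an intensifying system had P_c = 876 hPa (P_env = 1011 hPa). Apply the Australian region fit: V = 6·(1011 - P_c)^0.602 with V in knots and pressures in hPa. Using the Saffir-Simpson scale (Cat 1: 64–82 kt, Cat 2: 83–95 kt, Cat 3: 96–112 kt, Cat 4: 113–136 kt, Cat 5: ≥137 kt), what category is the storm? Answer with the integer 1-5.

ΔP = 1011 − 876 = 135 hPa.
V ≈ 6 × 135^0.602 = 6 × 19.16 ≈ 115 kt.
115 kt falls in the Category 4 band.

4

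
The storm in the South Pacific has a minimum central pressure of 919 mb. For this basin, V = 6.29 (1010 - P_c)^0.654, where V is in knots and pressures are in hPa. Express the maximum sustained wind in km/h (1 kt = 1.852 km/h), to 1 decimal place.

ΔP = 1010 − 919 = 91 mb.
V ≈ 6.29 × 91^0.654 = 6.29 × 19.108 ≈ 120.189 kt.
120.189 × 1.852 ≈ 222.59 km/h → 222.6 km/h.

222.6 km/h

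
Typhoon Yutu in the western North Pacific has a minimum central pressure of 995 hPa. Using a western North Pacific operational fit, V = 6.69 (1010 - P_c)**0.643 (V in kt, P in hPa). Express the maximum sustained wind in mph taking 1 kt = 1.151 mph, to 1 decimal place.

43.9 mph

ΔP = 1010 − 995 = 15 hPa.
V ≈ 6.69 × 15^0.643 = 6.69 × 5.705 ≈ 38.164 kt.
38.164 × 1.151 ≈ 43.93 mph → 43.9 mph.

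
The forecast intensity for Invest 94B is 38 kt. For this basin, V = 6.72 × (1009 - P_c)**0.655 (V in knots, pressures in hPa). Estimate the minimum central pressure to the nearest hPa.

995 hPa

ΔP = (V / 6.72)^(1/0.655) = (38/6.72)^1.527.
38/6.72 = 5.655; 5.655^1.527 ≈ 14.08 hPa.
P_c = 1009 − 14.08 = 994.92 ≈ 995 hPa.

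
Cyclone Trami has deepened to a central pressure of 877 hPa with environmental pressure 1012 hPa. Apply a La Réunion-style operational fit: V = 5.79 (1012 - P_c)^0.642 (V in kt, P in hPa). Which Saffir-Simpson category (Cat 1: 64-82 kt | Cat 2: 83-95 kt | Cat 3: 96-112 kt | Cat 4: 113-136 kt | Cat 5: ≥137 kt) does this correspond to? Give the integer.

ΔP = 1012 − 877 = 135 hPa.
V ≈ 5.79 × 135^0.642 = 5.79 × 23.32 ≈ 135 kt.
135 kt falls in the Category 4 band.

4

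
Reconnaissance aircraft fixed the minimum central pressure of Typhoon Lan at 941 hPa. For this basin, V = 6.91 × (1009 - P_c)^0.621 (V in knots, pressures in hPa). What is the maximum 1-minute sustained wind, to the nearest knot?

95 kt

ΔP = 1009 − 941 = 68 hPa.
68^0.621 ≈ 13.740.
V ≈ 6.91 × 13.740 ≈ 94.9 kt.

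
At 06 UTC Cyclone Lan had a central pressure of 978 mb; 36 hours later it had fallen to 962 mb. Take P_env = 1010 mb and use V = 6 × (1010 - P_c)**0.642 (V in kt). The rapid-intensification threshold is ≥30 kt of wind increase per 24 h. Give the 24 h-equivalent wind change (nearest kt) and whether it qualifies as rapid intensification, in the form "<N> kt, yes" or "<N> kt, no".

11 kt, no

V₁: ΔP = 32, V ≈ 6 × 32^0.642 ≈ 55.52 kt.
V₂: ΔP = 48, V ≈ 6 × 48^0.642 ≈ 72.03 kt.
ΔV over 36 h = 16.51 kt → 24 h equivalent = 16.51 × 24/36 ≈ 11.01 kt.
11 kt < 30 kt ⇒ not rapid intensification.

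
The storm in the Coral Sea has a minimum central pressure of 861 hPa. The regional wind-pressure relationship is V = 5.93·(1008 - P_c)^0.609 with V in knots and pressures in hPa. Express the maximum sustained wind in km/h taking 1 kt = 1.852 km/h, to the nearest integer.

229 km/h

ΔP = 1008 − 861 = 147 hPa.
V ≈ 5.93 × 147^0.609 = 5.93 × 20.888 ≈ 123.866 kt.
123.866 × 1.852 ≈ 229.40 km/h → 229 km/h.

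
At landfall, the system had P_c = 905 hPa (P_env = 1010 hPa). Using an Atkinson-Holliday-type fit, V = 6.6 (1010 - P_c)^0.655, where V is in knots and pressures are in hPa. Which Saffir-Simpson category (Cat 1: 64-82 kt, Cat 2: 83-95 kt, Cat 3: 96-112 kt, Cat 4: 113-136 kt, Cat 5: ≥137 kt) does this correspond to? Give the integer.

5

ΔP = 1010 − 905 = 105 hPa.
V ≈ 6.6 × 105^0.655 = 6.6 × 21.08 ≈ 139 kt.
139 kt falls in the Category 5 band.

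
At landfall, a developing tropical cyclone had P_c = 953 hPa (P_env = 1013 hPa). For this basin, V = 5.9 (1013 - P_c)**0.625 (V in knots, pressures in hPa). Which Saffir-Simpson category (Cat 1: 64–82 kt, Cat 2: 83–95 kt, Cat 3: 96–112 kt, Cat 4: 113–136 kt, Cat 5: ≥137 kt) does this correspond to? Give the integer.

ΔP = 1013 − 953 = 60 hPa.
V ≈ 5.9 × 60^0.625 = 5.9 × 12.92 ≈ 76 kt.
76 kt falls in the Category 1 band.

1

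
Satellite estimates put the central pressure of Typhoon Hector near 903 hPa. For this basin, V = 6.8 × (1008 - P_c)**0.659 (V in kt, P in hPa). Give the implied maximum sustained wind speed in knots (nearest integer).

146 kt

ΔP = 1008 − 903 = 105 hPa.
105^0.659 ≈ 21.477.
V ≈ 6.8 × 21.477 ≈ 146.0 kt.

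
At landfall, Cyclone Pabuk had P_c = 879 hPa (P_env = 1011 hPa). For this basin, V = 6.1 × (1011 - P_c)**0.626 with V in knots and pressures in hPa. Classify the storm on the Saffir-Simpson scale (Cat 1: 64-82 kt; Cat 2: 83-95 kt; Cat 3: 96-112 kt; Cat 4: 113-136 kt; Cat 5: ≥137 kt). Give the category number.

4

ΔP = 1011 − 879 = 132 hPa.
V ≈ 6.1 × 132^0.626 = 6.1 × 21.26 ≈ 130 kt.
130 kt falls in the Category 4 band.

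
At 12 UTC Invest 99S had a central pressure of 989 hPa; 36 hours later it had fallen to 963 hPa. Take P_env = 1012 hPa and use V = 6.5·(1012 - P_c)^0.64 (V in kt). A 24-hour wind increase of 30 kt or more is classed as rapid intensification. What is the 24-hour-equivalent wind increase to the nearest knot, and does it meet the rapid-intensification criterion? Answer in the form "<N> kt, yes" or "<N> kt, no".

V₁: ΔP = 23, V ≈ 6.5 × 23^0.64 ≈ 48.35 kt.
V₂: ΔP = 49, V ≈ 6.5 × 49^0.64 ≈ 78.46 kt.
ΔV over 36 h = 30.11 kt → 24 h equivalent = 30.11 × 24/36 ≈ 20.07 kt.
20 kt < 30 kt ⇒ not rapid intensification.

20 kt, no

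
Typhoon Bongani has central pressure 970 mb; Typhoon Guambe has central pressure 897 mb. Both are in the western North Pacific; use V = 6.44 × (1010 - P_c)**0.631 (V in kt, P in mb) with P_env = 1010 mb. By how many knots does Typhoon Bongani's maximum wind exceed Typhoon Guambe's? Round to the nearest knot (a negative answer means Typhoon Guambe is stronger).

-61 kt

Typhoon Bongani: ΔP = 40; V ≈ 6.44 × 40^0.631 ≈ 66.04 kt.
Typhoon Guambe: ΔP = 113; V ≈ 6.44 × 113^0.631 ≈ 127.17 kt.
Difference ≈ 66.04 − 127.17 = -61.13 → -61 kt.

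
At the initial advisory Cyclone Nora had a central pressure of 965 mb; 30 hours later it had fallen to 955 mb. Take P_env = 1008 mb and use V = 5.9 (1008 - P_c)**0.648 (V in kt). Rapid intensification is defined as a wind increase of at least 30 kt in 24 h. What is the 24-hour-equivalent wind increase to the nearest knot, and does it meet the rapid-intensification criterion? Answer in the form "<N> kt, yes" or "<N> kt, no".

V₁: ΔP = 43, V ≈ 5.9 × 43^0.648 ≈ 67.51 kt.
V₂: ΔP = 53, V ≈ 5.9 × 53^0.648 ≈ 77.30 kt.
ΔV over 30 h = 9.79 kt → 24 h equivalent = 9.79 × 24/30 ≈ 7.83 kt.
8 kt < 30 kt ⇒ not rapid intensification.

8 kt, no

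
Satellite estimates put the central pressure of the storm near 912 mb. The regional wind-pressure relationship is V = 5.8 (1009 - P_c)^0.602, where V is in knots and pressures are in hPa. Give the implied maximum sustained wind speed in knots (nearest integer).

91 kt

ΔP = 1009 − 912 = 97 mb.
97^0.602 ≈ 15.705.
V ≈ 5.8 × 15.705 ≈ 91.1 kt.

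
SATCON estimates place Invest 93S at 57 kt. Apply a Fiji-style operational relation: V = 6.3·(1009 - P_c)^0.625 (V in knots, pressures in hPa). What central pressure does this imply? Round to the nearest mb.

ΔP = (V / 6.3)^(1/0.625) = (57/6.3)^1.600.
57/6.3 = 9.048; 9.048^1.600 ≈ 33.92 mb.
P_c = 1009 − 33.92 = 975.08 ≈ 975 mb.

975 mb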